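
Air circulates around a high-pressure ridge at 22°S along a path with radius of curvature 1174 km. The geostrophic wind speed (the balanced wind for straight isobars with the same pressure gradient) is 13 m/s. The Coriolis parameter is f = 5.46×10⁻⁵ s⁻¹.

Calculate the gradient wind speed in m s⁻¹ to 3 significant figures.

Around a high, pressure-gradient force acts outward with centrifugal, so Coriolis balances both:
fV = (1/ρ)|∂P/∂n| + V²/R  →  V² − fR·V + fR·V_g = 0
With fR = 5.46×10⁻⁵ × 1174×10³ m = 64.1 m/s:
V = [fR − √((fR)² − 4 fR V_g)]/2 = [64.1 − √(64.1² − 4×64.1×13)]/2 = 18.1 m/s
Supergeostrophic (V > V_g = 13 m/s), as expected around a high.

18.1 m s⁻¹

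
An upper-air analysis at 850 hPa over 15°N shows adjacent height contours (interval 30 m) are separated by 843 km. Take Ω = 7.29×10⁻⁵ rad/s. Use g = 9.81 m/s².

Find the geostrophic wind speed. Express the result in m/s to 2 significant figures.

Coriolis parameter at 15°N:
f = 2Ω sin φ = 2 × 7.29×10⁻⁵ × sin 15° = 3.77×10⁻⁵ s⁻¹
Height gradient: |∂Z/∂n| = 30 m / 843000 m = 3.56×10⁻⁵
On a pressure surface, geostrophic balance gives V_g = (g/f)|∂Z/∂n|:
V_g = 9.81 × 3.56×10⁻⁵ / 3.77×10⁻⁵ = 9.25 m/s

9.3 m/s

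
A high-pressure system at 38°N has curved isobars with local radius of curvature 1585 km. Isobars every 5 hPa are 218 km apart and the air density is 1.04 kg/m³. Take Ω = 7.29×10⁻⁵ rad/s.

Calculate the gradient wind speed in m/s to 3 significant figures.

31.6 m/s

Coriolis parameter at 38°N:
f = 2Ω sin φ = 2 × 7.29×10⁻⁵ × sin 38° = 8.98×10⁻⁵ s⁻¹
Pressure gradient: |∂P/∂n| = 500 Pa / 218000 m = 2.29×10⁻³ Pa/m
Geostrophic speed: V_g = |∂P/∂n|/(fρ) = 2.29×10⁻³/(8.98×10⁻⁵ × 1.04) = 24.6 m/s
Around a high, pressure-gradient force acts outward with centrifugal, so Coriolis balances both:
fV = (1/ρ)|∂P/∂n| + V²/R  →  V² − fR·V + fR·V_g = 0
With fR = 8.98×10⁻⁵ × 1585×10³ m = 142 m/s:
V = [fR − √((fR)² − 4 fR V_g)]/2 = [142 − √(142² − 4×142×24.6)]/2 = 31.6 m/s
Supergeostrophic (V > V_g = 24.6 m/s), as expected around a high.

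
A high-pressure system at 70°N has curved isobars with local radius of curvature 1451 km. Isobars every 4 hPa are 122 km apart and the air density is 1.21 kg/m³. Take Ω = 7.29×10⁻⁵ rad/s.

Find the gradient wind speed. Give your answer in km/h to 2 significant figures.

Coriolis parameter at 70°N:
f = 2Ω sin φ = 2 × 7.29×10⁻⁵ × sin 70° = 1.37×10⁻⁴ s⁻¹
Pressure gradient: |∂P/∂n| = 400 Pa / 122000 m = 3.28×10⁻³ Pa/m
Geostrophic speed: V_g = |∂P/∂n|/(fρ) = 3.28×10⁻³/(1.37×10⁻⁴ × 1.21) = 19.8 m/s
Around a high, pressure-gradient force acts outward with centrifugal, so Coriolis balances both:
fV = (1/ρ)|∂P/∂n| + V²/R  →  V² − fR·V + fR·V_g = 0
With fR = 1.37×10⁻⁴ × 1451×10³ m = 199 m/s:
V = [fR − √((fR)² − 4 fR V_g)]/2 = [199 − √(199² − 4×199×19.8)]/2 = 22.3 m/s
Supergeostrophic (V > V_g = 19.8 m/s), as expected around a high.
Converting: 22.3 m/s × 3.6 = 80 km/h

80 km/h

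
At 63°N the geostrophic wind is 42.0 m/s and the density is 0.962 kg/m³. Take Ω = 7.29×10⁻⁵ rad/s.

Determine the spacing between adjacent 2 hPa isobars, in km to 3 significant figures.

Coriolis parameter at 63°N:
f = 2Ω sin φ = 2 × 7.29×10⁻⁵ × sin 63° = 1.30×10⁻⁴ s⁻¹
Geostrophic balance rearranged: |∂P/∂n| = f ρ V_g
|∂P/∂n| = 1.30×10⁻⁴ × 0.962 × 42.0 = 5.25×10⁻³ Pa/m
Isobar spacing: Δn = ΔP/|∂P/∂n| = 200 Pa / 5.25×10⁻³ Pa/m = 38104 m ≈ 38.1 km

38.1 km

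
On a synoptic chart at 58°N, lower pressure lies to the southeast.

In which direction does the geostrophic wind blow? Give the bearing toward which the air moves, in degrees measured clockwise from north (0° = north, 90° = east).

The pressure-gradient force points toward the southeast (bearing 135°).
Geostrophic balance: in the Northern Hemisphere the Coriolis force deflects motion to the right, so the geostrophic wind blows 90° to the right of the pressure-gradient force (low pressure on the left).
Rotating 135° by 90° clockwise gives 225° — the wind blows toward the southwest.

225°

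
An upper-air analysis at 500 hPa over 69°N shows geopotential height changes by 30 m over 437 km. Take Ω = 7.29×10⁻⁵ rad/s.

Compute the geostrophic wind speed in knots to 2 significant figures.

Coriolis parameter at 69°N:
f = 2Ω sin φ = 2 × 7.29×10⁻⁵ × sin 69° = 1.36×10⁻⁴ s⁻¹
Height gradient: |∂Z/∂n| = 30 m / 437000 m = 6.86×10⁻⁵
On a pressure surface, geostrophic balance gives V_g = (g/f)|∂Z/∂n|:
V_g = 9.81 × 6.86×10⁻⁵ / 1.36×10⁻⁴ = 4.95 m/s
Converting: 4.95 m/s × 1.944 = 9.6 knots

9.6 knots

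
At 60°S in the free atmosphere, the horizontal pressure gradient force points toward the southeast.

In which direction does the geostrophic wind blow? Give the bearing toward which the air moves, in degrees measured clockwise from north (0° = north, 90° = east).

The pressure-gradient force points toward the southeast (bearing 135°).
Geostrophic balance: in the Southern Hemisphere the Coriolis force deflects motion to the left, so the geostrophic wind blows 90° to the left of the pressure-gradient force (low pressure on the right).
Rotating 135° by 90° counterclockwise gives 045° — the wind blows toward the northeast.

045°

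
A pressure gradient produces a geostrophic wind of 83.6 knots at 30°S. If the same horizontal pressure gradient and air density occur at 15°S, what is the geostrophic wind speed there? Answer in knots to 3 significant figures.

162 knots

With the same pressure gradient and density, V_g ∝ 1/f ∝ 1/sin φ.
V₂ = V₁ · sin φ₁ / sin φ₂ = 83.6 × sin 30° / sin 15°
V₂ = 83.6 × 0.5000/0.2588 = 162 knots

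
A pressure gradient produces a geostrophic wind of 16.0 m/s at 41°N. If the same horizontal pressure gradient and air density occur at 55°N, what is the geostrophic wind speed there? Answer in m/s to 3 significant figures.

12.8 m/s

With the same pressure gradient and density, V_g ∝ 1/f ∝ 1/sin φ.
V₂ = V₁ · sin φ₁ / sin φ₂ = 16.0 × sin 41° / sin 55°
V₂ = 16.0 × 0.6561/0.8192 = 12.8 m/s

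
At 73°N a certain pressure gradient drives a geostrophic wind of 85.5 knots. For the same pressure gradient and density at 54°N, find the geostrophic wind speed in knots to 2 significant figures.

With the same pressure gradient and density, V_g ∝ 1/f ∝ 1/sin φ.
V₂ = V₁ · sin φ₁ / sin φ₂ = 85.5 × sin 73° / sin 54°
V₂ = 85.5 × 0.9563/0.8090 = 100 knots

100 knots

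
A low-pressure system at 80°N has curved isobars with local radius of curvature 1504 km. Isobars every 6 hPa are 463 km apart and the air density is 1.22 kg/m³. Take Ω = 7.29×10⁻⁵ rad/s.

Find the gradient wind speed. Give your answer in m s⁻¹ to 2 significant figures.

Coriolis parameter at 80°N:
f = 2Ω sin φ = 2 × 7.29×10⁻⁵ × sin 80° = 1.44×10⁻⁴ s⁻¹
Pressure gradient: |∂P/∂n| = 600 Pa / 463000 m = 1.30×10⁻³ Pa/m
Geostrophic speed: V_g = |∂P/∂n|/(fρ) = 1.30×10⁻³/(1.44×10⁻⁴ × 1.22) = 7.40 m/s
Around a low, centrifugal force acts outward with Coriolis, so pressure-gradient force balances both:
(1/ρ)|∂P/∂n| = fV + V²/R  →  V² + fR·V − fR·V_g = 0
With fR = 1.44×10⁻⁴ × 1504×10³ m = 216 m/s:
V = [−fR + √((fR)² + 4 fR V_g)]/2 = [−216 + √(216² + 4×216×7.4)]/2 = 7.16 m/s
Subgeostrophic (V < V_g = 7.4 m/s), as expected around a low.

7.2 m s⁻¹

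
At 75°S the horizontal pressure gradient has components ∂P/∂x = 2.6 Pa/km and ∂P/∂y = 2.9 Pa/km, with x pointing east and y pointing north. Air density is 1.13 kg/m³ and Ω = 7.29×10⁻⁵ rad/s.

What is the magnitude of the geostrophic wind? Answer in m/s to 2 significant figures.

Coriolis parameter at 75°S:
f = 2Ω sin φ = 2 × 7.29×10⁻⁵ × sin 75° = 1.41×10⁻⁴ s⁻¹
In the Southern Hemisphere f is negative: f = −1.41×10⁻⁴ s⁻¹.
Component geostrophic relations (x east, y north):
u_g = −(1/(fρ)) ∂P/∂y,  v_g = (1/(fρ)) ∂P/∂x
u_g = −(2.9×10⁻³)/(−1.41×10⁻⁴ × 1.13) = 18.2 m/s;  v_g = (2.6×10⁻³)/(−1.41×10⁻⁴ × 1.13) = −16.3 m/s
|V_g| = √(u_g² + v_g²) = 24.5 m/s

24 m/s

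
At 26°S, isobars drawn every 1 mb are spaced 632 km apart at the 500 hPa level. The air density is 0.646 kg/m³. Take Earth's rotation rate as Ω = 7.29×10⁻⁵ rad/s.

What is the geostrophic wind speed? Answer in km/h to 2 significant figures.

14 km/h

Coriolis parameter at 26°S:
f = 2Ω sin φ = 2 × 7.29×10⁻⁵ × sin 26° = 6.39×10⁻⁵ s⁻¹
Pressure gradient: |∂P/∂n| = 100 Pa / 632000 m = 1.58×10⁻⁴ Pa/m
Geostrophic balance (pressure-gradient force = Coriolis force):
V_g = (1/(fρ)) |∂P/∂n| = 1.58×10⁻⁴ / (6.39×10⁻⁵ × 0.646) = 3.83 m/s
Converting: 3.83 m/s × 3.6 = 14 km/h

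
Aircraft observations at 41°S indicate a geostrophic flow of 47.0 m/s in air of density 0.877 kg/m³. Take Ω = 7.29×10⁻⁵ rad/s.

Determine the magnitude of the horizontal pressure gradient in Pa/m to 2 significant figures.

3.9×10⁻³ Pa/m

Coriolis parameter at 41°S:
f = 2Ω sin φ = 2 × 7.29×10⁻⁵ × sin 41° = 9.57×10⁻⁵ s⁻¹
Geostrophic balance rearranged: |∂P/∂n| = f ρ V_g
|∂P/∂n| = 9.57×10⁻⁵ × 0.877 × 47.0 = 3.94×10⁻³ Pa/m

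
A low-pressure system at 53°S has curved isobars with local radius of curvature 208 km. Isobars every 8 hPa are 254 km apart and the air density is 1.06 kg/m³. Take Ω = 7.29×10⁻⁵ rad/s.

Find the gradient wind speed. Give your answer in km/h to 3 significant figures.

56.0 km/h

Coriolis parameter at 53°S:
f = 2Ω sin φ = 2 × 7.29×10⁻⁵ × sin 53° = 1.16×10⁻⁴ s⁻¹
Pressure gradient: |∂P/∂n| = 800 Pa / 254000 m = 3.15×10⁻³ Pa/m
Geostrophic speed: V_g = |∂P/∂n|/(fρ) = 3.15×10⁻³/(1.16×10⁻⁴ × 1.06) = 25.5 m/s
Around a low, centrifugal force acts outward with Coriolis, so pressure-gradient force balances both:
(1/ρ)|∂P/∂n| = fV + V²/R  →  V² + fR·V − fR·V_g = 0
With fR = 1.16×10⁻⁴ × 208×10³ m = 24.2 m/s:
V = [−fR + √((fR)² + 4 fR V_g)]/2 = [−24.2 + √(24.2² + 4×24.2×25.5)]/2 = 15.5 m/s
Subgeostrophic (V < V_g = 25.5 m/s), as expected around a low.
Converting: 15.5 m/s × 3.6 = 56.0 km/h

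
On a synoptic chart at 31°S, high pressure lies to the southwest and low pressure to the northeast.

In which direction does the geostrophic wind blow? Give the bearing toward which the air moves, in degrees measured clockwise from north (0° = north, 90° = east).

The pressure-gradient force points toward the northeast (bearing 045°).
Geostrophic balance: in the Southern Hemisphere the Coriolis force deflects motion to the left, so the geostrophic wind blows 90° to the left of the pressure-gradient force (low pressure on the right).
Rotating 045° by 90° counterclockwise gives 315° — the wind blows toward the northwest.

315°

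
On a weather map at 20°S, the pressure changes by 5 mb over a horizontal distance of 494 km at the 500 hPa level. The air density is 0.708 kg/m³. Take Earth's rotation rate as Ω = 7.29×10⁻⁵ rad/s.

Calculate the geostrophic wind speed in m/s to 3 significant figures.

Coriolis parameter at 20°S:
f = 2Ω sin φ = 2 × 7.29×10⁻⁵ × sin 20° = 4.99×10⁻⁵ s⁻¹
Pressure gradient: |∂P/∂n| = 500 Pa / 494000 m = 1.01×10⁻³ Pa/m
Geostrophic balance (pressure-gradient force = Coriolis force):
V_g = (1/(fρ)) |∂P/∂n| = 1.01×10⁻³ / (4.99×10⁻⁵ × 0.708) = 28.7 m/s

28.7 m/s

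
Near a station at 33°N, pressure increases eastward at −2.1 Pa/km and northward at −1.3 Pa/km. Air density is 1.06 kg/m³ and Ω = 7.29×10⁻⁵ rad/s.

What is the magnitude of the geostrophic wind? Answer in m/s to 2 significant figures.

29 m/s

Coriolis parameter at 33°N:
f = 2Ω sin φ = 2 × 7.29×10⁻⁵ × sin 33° = 7.94×10⁻⁵ s⁻¹
Component geostrophic relations (x east, y north):
u_g = −(1/(fρ)) ∂P/∂y,  v_g = (1/(fρ)) ∂P/∂x
u_g = −(−1.3×10⁻³)/(7.94×10⁻⁵ × 1.06) = 15.4 m/s;  v_g = (−2.1×10⁻³)/(7.94×10⁻⁵ × 1.06) = −24.9 m/s
|V_g| = √(u_g² + v_g²) = 29.3 m/s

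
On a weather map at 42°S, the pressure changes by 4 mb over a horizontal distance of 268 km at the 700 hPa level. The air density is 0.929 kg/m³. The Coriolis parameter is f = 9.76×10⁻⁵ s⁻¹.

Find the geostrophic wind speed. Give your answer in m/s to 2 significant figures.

Pressure gradient: |∂P/∂n| = 400 Pa / 268000 m = 1.49×10⁻³ Pa/m
Geostrophic balance (pressure-gradient force = Coriolis force):
V_g = (1/(fρ)) |∂P/∂n| = 1.49×10⁻³ / (9.76×10⁻⁵ × 0.929) = 16.5 m/s

16 m/s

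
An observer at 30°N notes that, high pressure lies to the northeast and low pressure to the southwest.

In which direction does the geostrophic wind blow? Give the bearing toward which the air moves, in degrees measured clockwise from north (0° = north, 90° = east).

315°

The pressure-gradient force points toward the southwest (bearing 225°).
Geostrophic balance: in the Northern Hemisphere the Coriolis force deflects motion to the right, so the geostrophic wind blows 90° to the right of the pressure-gradient force (low pressure on the left).
Rotating 225° by 90° clockwise gives 315° — the wind blows toward the northwest.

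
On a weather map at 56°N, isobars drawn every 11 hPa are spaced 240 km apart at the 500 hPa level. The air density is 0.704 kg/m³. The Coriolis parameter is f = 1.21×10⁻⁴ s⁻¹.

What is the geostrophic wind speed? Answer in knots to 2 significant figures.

Pressure gradient: |∂P/∂n| = 1100 Pa / 240000 m = 4.58×10⁻³ Pa/m
Geostrophic balance (pressure-gradient force = Coriolis force):
V_g = (1/(fρ)) |∂P/∂n| = 4.58×10⁻³ / (1.21×10⁻⁴ × 0.704) = 53.8 m/s
Converting: 53.8 m/s × 1.944 = 100 knots

100 knots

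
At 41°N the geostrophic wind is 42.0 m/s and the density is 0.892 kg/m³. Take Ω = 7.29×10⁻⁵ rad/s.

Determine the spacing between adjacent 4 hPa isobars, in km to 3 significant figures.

Coriolis parameter at 41°N:
f = 2Ω sin φ = 2 × 7.29×10⁻⁵ × sin 41° = 9.57×10⁻⁵ s⁻¹
Geostrophic balance rearranged: |∂P/∂n| = f ρ V_g
|∂P/∂n| = 9.57×10⁻⁵ × 0.892 × 42.0 = 3.58×10⁻³ Pa/m
Isobar spacing: Δn = ΔP/|∂P/∂n| = 400 Pa / 3.58×10⁻³ Pa/m = 111621 m ≈ 112 km

112 km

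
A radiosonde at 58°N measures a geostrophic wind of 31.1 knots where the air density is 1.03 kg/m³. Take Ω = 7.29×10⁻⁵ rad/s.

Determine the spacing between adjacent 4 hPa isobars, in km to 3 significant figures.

196 km

Coriolis parameter at 58°N:
f = 2Ω sin φ = 2 × 7.29×10⁻⁵ × sin 58° = 1.24×10⁻⁴ s⁻¹
Wind speed in SI: 31.1 knots = 16.0 m/s
Geostrophic balance rearranged: |∂P/∂n| = f ρ V_g
|∂P/∂n| = 1.24×10⁻⁴ × 1.03 × 16.0 = 2.04×10⁻³ Pa/m
Isobar spacing: Δn = ΔP/|∂P/∂n| = 400 Pa / 2.04×10⁻³ Pa/m = 196312 m ≈ 196 km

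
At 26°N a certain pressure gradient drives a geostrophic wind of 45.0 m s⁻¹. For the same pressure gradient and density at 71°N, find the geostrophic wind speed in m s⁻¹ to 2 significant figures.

With the same pressure gradient and density, V_g ∝ 1/f ∝ 1/sin φ.
V₂ = V₁ · sin φ₁ / sin φ₂ = 45.0 × sin 26° / sin 71°
V₂ = 45.0 × 0.4384/0.9455 = 21 m s⁻¹

21 m s⁻¹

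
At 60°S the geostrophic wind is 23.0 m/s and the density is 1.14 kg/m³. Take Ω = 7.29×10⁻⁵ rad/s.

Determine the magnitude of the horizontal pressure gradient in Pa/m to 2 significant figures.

Coriolis parameter at 60°S:
f = 2Ω sin φ = 2 × 7.29×10⁻⁵ × sin 60° = 1.26×10⁻⁴ s⁻¹
Geostrophic balance rearranged: |∂P/∂n| = f ρ V_g
|∂P/∂n| = 1.26×10⁻⁴ × 1.14 × 23.0 = 3.31×10⁻³ Pa/m

3.3×10⁻³ Pa/m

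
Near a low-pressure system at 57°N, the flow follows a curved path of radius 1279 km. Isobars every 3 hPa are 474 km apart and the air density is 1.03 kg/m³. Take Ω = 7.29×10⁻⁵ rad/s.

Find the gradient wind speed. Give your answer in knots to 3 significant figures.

9.47 knots

Coriolis parameter at 57°N:
f = 2Ω sin φ = 2 × 7.29×10⁻⁵ × sin 57° = 1.22×10⁻⁴ s⁻¹
Pressure gradient: |∂P/∂n| = 300 Pa / 474000 m = 6.33×10⁻⁴ Pa/m
Geostrophic speed: V_g = |∂P/∂n|/(fρ) = 6.33×10⁻⁴/(1.22×10⁻⁴ × 1.03) = 5.03 m/s
Around a low, centrifugal force acts outward with Coriolis, so pressure-gradient force balances both:
(1/ρ)|∂P/∂n| = fV + V²/R  →  V² + fR·V − fR·V_g = 0
With fR = 1.22×10⁻⁴ × 1279×10³ m = 156 m/s:
V = [−fR + √((fR)² + 4 fR V_g)]/2 = [−156 + √(156² + 4×156×5.03)]/2 = 4.87 m/s
Subgeostrophic (V < V_g = 5.03 m/s), as expected around a low.
Converting: 4.87 m/s × 1.944 = 9.47 knots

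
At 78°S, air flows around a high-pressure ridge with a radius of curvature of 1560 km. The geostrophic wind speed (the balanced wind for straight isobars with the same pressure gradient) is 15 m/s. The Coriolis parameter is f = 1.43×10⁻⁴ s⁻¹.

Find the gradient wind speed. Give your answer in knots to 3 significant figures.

Around a high, pressure-gradient force acts outward with centrifugal, so Coriolis balances both:
fV = (1/ρ)|∂P/∂n| + V²/R  →  V² − fR·V + fR·V_g = 0
With fR = 1.43×10⁻⁴ × 1560×10³ m = 223 m/s:
V = [fR − √((fR)² − 4 fR V_g)]/2 = [223 − √(223² − 4×223×15)]/2 = 16.2 m/s
Supergeostrophic (V > V_g = 15 m/s), as expected around a high.
Converting: 16.2 m/s × 1.944 = 31.4 knots

31.4 knots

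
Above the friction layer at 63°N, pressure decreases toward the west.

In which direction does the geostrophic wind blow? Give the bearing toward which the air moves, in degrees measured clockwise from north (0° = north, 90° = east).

The pressure-gradient force points toward the west (bearing 270°).
Geostrophic balance: in the Northern Hemisphere the Coriolis force deflects motion to the right, so the geostrophic wind blows 90° to the right of the pressure-gradient force (low pressure on the left).
Rotating 270° by 90° clockwise gives 000° — the wind blows toward the north.

000°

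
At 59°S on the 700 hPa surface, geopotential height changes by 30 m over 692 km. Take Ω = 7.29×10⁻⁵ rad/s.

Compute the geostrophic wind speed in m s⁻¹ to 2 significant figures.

3.4 m s⁻¹

Coriolis parameter at 59°S:
f = 2Ω sin φ = 2 × 7.29×10⁻⁵ × sin 59° = 1.25×10⁻⁴ s⁻¹
Height gradient: |∂Z/∂n| = 30 m / 692000 m = 4.34×10⁻⁵
On a pressure surface, geostrophic balance gives V_g = (g/f)|∂Z/∂n|:
V_g = 9.81 × 4.34×10⁻⁵ / 1.25×10⁻⁴ = 3.40 m/s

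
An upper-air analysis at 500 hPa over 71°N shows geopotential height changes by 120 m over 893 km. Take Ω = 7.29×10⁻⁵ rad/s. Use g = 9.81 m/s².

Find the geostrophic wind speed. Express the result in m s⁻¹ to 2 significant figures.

Coriolis parameter at 71°N:
f = 2Ω sin φ = 2 × 7.29×10⁻⁵ × sin 71° = 1.38×10⁻⁴ s⁻¹
Height gradient: |∂Z/∂n| = 120 m / 893000 m = 1.34×10⁻⁴
On a pressure surface, geostrophic balance gives V_g = (g/f)|∂Z/∂n|:
V_g = 9.81 × 1.34×10⁻⁴ / 1.38×10⁻⁴ = 9.56 m/s

9.6 m s⁻¹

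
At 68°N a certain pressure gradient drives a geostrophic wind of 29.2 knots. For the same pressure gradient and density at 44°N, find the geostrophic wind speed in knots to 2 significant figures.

With the same pressure gradient and density, V_g ∝ 1/f ∝ 1/sin φ.
V₂ = V₁ · sin φ₁ / sin φ₂ = 29.2 × sin 68° / sin 44°
V₂ = 29.2 × 0.9272/0.6947 = 39 knots

39 knots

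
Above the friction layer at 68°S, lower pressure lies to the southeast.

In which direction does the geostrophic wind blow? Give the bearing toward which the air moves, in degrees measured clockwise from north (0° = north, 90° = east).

The pressure-gradient force points toward the southeast (bearing 135°).
Geostrophic balance: in the Southern Hemisphere the Coriolis force deflects motion to the left, so the geostrophic wind blows 90° to the left of the pressure-gradient force (low pressure on the right).
Rotating 135° by 90° counterclockwise gives 045° — the wind blows toward the northeast.

045°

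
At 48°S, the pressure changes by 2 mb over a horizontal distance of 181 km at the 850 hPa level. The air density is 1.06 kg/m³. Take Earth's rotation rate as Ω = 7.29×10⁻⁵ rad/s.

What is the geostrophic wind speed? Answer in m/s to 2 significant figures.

9.6 m/s

Coriolis parameter at 48°S:
f = 2Ω sin φ = 2 × 7.29×10⁻⁵ × sin 48° = 1.08×10⁻⁴ s⁻¹
Pressure gradient: |∂P/∂n| = 200 Pa / 181000 m = 1.10×10⁻³ Pa/m
Geostrophic balance (pressure-gradient force = Coriolis force):
V_g = (1/(fρ)) |∂P/∂n| = 1.10×10⁻³ / (1.08×10⁻⁴ × 1.06) = 9.62 m/s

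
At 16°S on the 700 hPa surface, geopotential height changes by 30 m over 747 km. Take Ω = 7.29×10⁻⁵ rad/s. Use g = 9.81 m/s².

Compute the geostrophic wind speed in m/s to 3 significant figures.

Coriolis parameter at 16°S:
f = 2Ω sin φ = 2 × 7.29×10⁻⁵ × sin 16° = 4.02×10⁻⁵ s⁻¹
Height gradient: |∂Z/∂n| = 30 m / 747000 m = 4.02×10⁻⁵
On a pressure surface, geostrophic balance gives V_g = (g/f)|∂Z/∂n|:
V_g = 9.81 × 4.02×10⁻⁵ / 4.02×10⁻⁵ = 9.80 m/s

9.80 m/s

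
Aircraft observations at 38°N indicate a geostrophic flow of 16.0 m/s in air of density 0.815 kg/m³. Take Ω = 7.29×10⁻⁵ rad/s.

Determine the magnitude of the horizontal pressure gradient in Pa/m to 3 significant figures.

Coriolis parameter at 38°N:
f = 2Ω sin φ = 2 × 7.29×10⁻⁵ × sin 38° = 8.98×10⁻⁵ s⁻¹
Geostrophic balance rearranged: |∂P/∂n| = f ρ V_g
|∂P/∂n| = 8.98×10⁻⁵ × 0.815 × 16.0 = 1.17×10⁻³ Pa/m

1.17×10⁻³ Pa/m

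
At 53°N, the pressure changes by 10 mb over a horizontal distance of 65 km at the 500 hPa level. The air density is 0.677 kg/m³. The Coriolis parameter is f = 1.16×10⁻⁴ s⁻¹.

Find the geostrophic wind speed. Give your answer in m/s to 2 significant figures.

Pressure gradient: |∂P/∂n| = 1000 Pa / 65000 m = 1.54×10⁻² Pa/m
Geostrophic balance (pressure-gradient force = Coriolis force):
V_g = (1/(fρ)) |∂P/∂n| = 1.54×10⁻² / (1.16×10⁻⁴ × 0.677) = 196 m/s

200 m/s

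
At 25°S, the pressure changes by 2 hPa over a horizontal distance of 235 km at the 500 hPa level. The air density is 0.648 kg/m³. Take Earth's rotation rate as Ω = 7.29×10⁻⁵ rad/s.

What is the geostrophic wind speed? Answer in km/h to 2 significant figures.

Coriolis parameter at 25°S:
f = 2Ω sin φ = 2 × 7.29×10⁻⁵ × sin 25° = 6.16×10⁻⁵ s⁻¹
Pressure gradient: |∂P/∂n| = 200 Pa / 235000 m = 8.51×10⁻⁴ Pa/m
Geostrophic balance (pressure-gradient force = Coriolis force):
V_g = (1/(fρ)) |∂P/∂n| = 8.51×10⁻⁴ / (6.16×10⁻⁵ × 0.648) = 21.3 m/s
Converting: 21.3 m/s × 3.6 = 77 km/h

77 km/h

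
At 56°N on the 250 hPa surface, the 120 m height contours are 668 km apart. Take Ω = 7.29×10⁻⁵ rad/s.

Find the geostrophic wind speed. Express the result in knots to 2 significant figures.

Coriolis parameter at 56°N:
f = 2Ω sin φ = 2 × 7.29×10⁻⁵ × sin 56° = 1.21×10⁻⁴ s⁻¹
Height gradient: |∂Z/∂n| = 120 m / 668000 m = 1.80×10⁻⁴
On a pressure surface, geostrophic balance gives V_g = (g/f)|∂Z/∂n|:
V_g = 9.81 × 1.80×10⁻⁴ / 1.21×10⁻⁴ = 14.6 m/s
Converting: 14.6 m/s × 1.944 = 28 knots

28 knots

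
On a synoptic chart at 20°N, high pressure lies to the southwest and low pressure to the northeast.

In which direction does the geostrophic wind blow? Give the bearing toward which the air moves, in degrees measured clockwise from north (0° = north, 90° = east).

135°

The pressure-gradient force points toward the northeast (bearing 045°).
Geostrophic balance: in the Northern Hemisphere the Coriolis force deflects motion to the right, so the geostrophic wind blows 90° to the right of the pressure-gradient force (low pressure on the left).
Rotating 045° by 90° clockwise gives 135° — the wind blows toward the southeast.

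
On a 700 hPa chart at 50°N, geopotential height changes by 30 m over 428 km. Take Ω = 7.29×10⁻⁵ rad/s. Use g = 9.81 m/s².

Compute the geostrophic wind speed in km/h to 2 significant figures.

22 km/h

Coriolis parameter at 50°N:
f = 2Ω sin φ = 2 × 7.29×10⁻⁵ × sin 50° = 1.12×10⁻⁴ s⁻¹
Height gradient: |∂Z/∂n| = 30 m / 428000 m = 7.01×10⁻⁵
On a pressure surface, geostrophic balance gives V_g = (g/f)|∂Z/∂n|:
V_g = 9.81 × 7.01×10⁻⁵ / 1.12×10⁻⁴ = 6.16 m/s
Converting: 6.16 m/s × 3.6 = 22 km/h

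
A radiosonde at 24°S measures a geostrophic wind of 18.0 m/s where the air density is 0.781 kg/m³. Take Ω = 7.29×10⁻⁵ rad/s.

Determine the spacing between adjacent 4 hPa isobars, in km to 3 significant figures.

Coriolis parameter at 24°S:
f = 2Ω sin φ = 2 × 7.29×10⁻⁵ × sin 24° = 5.93×10⁻⁵ s⁻¹
Geostrophic balance rearranged: |∂P/∂n| = f ρ V_g
|∂P/∂n| = 5.93×10⁻⁵ × 0.781 × 18.0 = 8.34×10⁻⁴ Pa/m
Isobar spacing: Δn = ΔP/|∂P/∂n| = 400 Pa / 8.34×10⁻⁴ Pa/m = 479806 m ≈ 480 km

480 km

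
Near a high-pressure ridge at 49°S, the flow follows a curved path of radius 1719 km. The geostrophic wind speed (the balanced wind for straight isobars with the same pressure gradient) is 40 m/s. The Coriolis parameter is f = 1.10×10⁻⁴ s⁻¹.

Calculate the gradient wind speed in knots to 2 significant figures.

110 knots

Around a high, pressure-gradient force acts outward with centrifugal, so Coriolis balances both:
fV = (1/ρ)|∂P/∂n| + V²/R  →  V² − fR·V + fR·V_g = 0
With fR = 1.10×10⁻⁴ × 1719×10³ m = 189 m/s:
V = [fR − √((fR)² − 4 fR V_g)]/2 = [189 − √(189² − 4×189×40)]/2 = 57.5 m/s
Supergeostrophic (V > V_g = 40 m/s), as expected around a high.
Converting: 57.5 m/s × 1.944 = 110 knots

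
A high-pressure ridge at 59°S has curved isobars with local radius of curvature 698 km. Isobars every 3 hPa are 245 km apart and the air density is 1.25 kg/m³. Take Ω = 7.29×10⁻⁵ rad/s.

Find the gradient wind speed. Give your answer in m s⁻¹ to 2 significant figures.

8.7 m s⁻¹

Coriolis parameter at 59°S:
f = 2Ω sin φ = 2 × 7.29×10⁻⁵ × sin 59° = 1.25×10⁻⁴ s⁻¹
Pressure gradient: |∂P/∂n| = 300 Pa / 245000 m = 1.22×10⁻³ Pa/m
Geostrophic speed: V_g = |∂P/∂n|/(fρ) = 1.22×10⁻³/(1.25×10⁻⁴ × 1.25) = 7.84 m/s
Around a high, pressure-gradient force acts outward with centrifugal, so Coriolis balances both:
fV = (1/ρ)|∂P/∂n| + V²/R  →  V² − fR·V + fR·V_g = 0
With fR = 1.25×10⁻⁴ × 698×10³ m = 87.2 m/s:
V = [fR − √((fR)² − 4 fR V_g)]/2 = [87.2 − √(87.2² − 4×87.2×7.84)]/2 = 8.71 m/s
Supergeostrophic (V > V_g = 7.84 m/s), as expected around a high.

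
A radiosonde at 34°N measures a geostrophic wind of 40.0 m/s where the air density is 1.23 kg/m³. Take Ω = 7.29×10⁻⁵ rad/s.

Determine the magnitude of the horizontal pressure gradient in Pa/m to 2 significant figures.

Coriolis parameter at 34°N:
f = 2Ω sin φ = 2 × 7.29×10⁻⁵ × sin 34° = 8.15×10⁻⁵ s⁻¹
Geostrophic balance rearranged: |∂P/∂n| = f ρ V_g
|∂P/∂n| = 8.15×10⁻⁵ × 1.23 × 40.0 = 4.01×10⁻³ Pa/m

4.0×10⁻³ Pa/m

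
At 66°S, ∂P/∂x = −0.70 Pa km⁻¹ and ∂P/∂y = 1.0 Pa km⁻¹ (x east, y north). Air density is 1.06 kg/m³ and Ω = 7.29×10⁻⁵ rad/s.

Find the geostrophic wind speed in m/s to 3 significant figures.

Coriolis parameter at 66°S:
f = 2Ω sin φ = 2 × 7.29×10⁻⁵ × sin 66° = 1.33×10⁻⁴ s⁻¹
In the Southern Hemisphere f is negative: f = −1.33×10⁻⁴ s⁻¹.
Component geostrophic relations (x east, y north):
u_g = −(1/(fρ)) ∂P/∂y,  v_g = (1/(fρ)) ∂P/∂x
u_g = −(1.0×10⁻³)/(−1.33×10⁻⁴ × 1.06) = 7.08 m/s;  v_g = (−0.70×10⁻³)/(−1.33×10⁻⁴ × 1.06) = 4.96 m/s
|V_g| = √(u_g² + v_g²) = 8.65 m/s

8.65 m/s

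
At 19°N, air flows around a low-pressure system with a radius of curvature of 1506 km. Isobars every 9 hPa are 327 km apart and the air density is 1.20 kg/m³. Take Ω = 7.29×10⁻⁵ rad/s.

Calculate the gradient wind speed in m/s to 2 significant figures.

Coriolis parameter at 19°N:
f = 2Ω sin φ = 2 × 7.29×10⁻⁵ × sin 19° = 4.75×10⁻⁵ s⁻¹
Pressure gradient: |∂P/∂n| = 900 Pa / 327000 m = 2.75×10⁻³ Pa/m
Geostrophic speed: V_g = |∂P/∂n|/(fρ) = 2.75×10⁻³/(4.75×10⁻⁵ × 1.20) = 48.3 m/s
Around a low, centrifugal force acts outward with Coriolis, so pressure-gradient force balances both:
(1/ρ)|∂P/∂n| = fV + V²/R  →  V² + fR·V − fR·V_g = 0
With fR = 4.75×10⁻⁵ × 1506×10³ m = 71.5 m/s:
V = [−fR + √((fR)² + 4 fR V_g)]/2 = [−71.5 + √(71.5² + 4×71.5×48.3)]/2 = 33 m/s
Subgeostrophic (V < V_g = 48.3 m/s), as expected around a low.

33 m/s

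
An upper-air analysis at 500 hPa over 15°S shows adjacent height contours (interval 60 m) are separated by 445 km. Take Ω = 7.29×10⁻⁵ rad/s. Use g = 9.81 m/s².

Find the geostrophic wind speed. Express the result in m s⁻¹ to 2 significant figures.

35 m s⁻¹

Coriolis parameter at 15°S:
f = 2Ω sin φ = 2 × 7.29×10⁻⁵ × sin 15° = 3.77×10⁻⁵ s⁻¹
Height gradient: |∂Z/∂n| = 60 m / 445000 m = 1.35×10⁻⁴
On a pressure surface, geostrophic balance gives V_g = (g/f)|∂Z/∂n|:
V_g = 9.81 × 1.35×10⁻⁴ / 3.77×10⁻⁵ = 35.1 m/s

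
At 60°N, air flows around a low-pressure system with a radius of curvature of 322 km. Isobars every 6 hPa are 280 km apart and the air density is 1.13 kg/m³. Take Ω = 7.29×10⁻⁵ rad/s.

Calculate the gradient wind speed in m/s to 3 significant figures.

11.7 m/s

Coriolis parameter at 60°N:
f = 2Ω sin φ = 2 × 7.29×10⁻⁵ × sin 60° = 1.26×10⁻⁴ s⁻¹
Pressure gradient: |∂P/∂n| = 600 Pa / 280000 m = 2.14×10⁻³ Pa/m
Geostrophic speed: V_g = |∂P/∂n|/(fρ) = 2.14×10⁻³/(1.26×10⁻⁴ × 1.13) = 15.0 m/s
Around a low, centrifugal force acts outward with Coriolis, so pressure-gradient force balances both:
(1/ρ)|∂P/∂n| = fV + V²/R  →  V² + fR·V − fR·V_g = 0
With fR = 1.26×10⁻⁴ × 322×10³ m = 40.7 m/s:
V = [−fR + √((fR)² + 4 fR V_g)]/2 = [−40.7 + √(40.7² + 4×40.7×15)]/2 = 11.7 m/s
Subgeostrophic (V < V_g = 15 m/s), as expected around a low.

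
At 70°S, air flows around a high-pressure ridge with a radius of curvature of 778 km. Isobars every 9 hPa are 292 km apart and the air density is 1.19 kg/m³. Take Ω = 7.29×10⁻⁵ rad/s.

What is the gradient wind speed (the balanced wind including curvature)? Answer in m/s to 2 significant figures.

Coriolis parameter at 70°S:
f = 2Ω sin φ = 2 × 7.29×10⁻⁵ × sin 70° = 1.37×10⁻⁴ s⁻¹
Pressure gradient: |∂P/∂n| = 900 Pa / 292000 m = 3.08×10⁻³ Pa/m
Geostrophic speed: V_g = |∂P/∂n|/(fρ) = 3.08×10⁻³/(1.37×10⁻⁴ × 1.19) = 18.9 m/s
Around a high, pressure-gradient force acts outward with centrifugal, so Coriolis balances both:
fV = (1/ρ)|∂P/∂n| + V²/R  →  V² − fR·V + fR·V_g = 0
With fR = 1.37×10⁻⁴ × 778×10³ m = 107 m/s:
V = [fR − √((fR)² − 4 fR V_g)]/2 = [107 − √(107² − 4×107×18.9)]/2 = 24.6 m/s
Supergeostrophic (V > V_g = 18.9 m/s), as expected around a high.

25 m/s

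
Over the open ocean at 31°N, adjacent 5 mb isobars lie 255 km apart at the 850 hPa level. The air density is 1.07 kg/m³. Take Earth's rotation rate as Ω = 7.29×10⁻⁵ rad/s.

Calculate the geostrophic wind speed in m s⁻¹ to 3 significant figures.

24.4 m s⁻¹

Coriolis parameter at 31°N:
f = 2Ω sin φ = 2 × 7.29×10⁻⁵ × sin 31° = 7.51×10⁻⁵ s⁻¹
Pressure gradient: |∂P/∂n| = 500 Pa / 255000 m = 1.96×10⁻³ Pa/m
Geostrophic balance (pressure-gradient force = Coriolis force):
V_g = (1/(fρ)) |∂P/∂n| = 1.96×10⁻³ / (7.51×10⁻⁵ × 1.07) = 24.4 m/s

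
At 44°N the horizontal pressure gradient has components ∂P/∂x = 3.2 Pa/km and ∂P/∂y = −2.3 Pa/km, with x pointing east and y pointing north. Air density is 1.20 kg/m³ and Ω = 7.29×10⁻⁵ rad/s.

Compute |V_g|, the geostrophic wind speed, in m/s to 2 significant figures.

Coriolis parameter at 44°N:
f = 2Ω sin φ = 2 × 7.29×10⁻⁵ × sin 44° = 1.01×10⁻⁴ s⁻¹
Component geostrophic relations (x east, y north):
u_g = −(1/(fρ)) ∂P/∂y,  v_g = (1/(fρ)) ∂P/∂x
u_g = −(−2.3×10⁻³)/(1.01×10⁻⁴ × 1.20) = 18.9 m/s;  v_g = (3.2×10⁻³)/(1.01×10⁻⁴ × 1.20) = 26.3 m/s
|V_g| = √(u_g² + v_g²) = 32.4 m/s

32 m/s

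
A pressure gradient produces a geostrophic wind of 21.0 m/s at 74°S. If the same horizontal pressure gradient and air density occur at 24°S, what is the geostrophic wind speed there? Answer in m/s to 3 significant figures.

49.6 m/s

With the same pressure gradient and density, V_g ∝ 1/f ∝ 1/sin φ.
V₂ = V₁ · sin φ₁ / sin φ₂ = 21.0 × sin 74° / sin 24°
V₂ = 21.0 × 0.9613/0.4067 = 49.6 m/s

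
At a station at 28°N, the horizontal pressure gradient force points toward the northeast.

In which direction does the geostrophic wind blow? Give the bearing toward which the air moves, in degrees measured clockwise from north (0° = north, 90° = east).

135°

The pressure-gradient force points toward the northeast (bearing 045°).
Geostrophic balance: in the Northern Hemisphere the Coriolis force deflects motion to the right, so the geostrophic wind blows 90° to the right of the pressure-gradient force (low pressure on the left).
Rotating 045° by 90° clockwise gives 135° — the wind blows toward the southeast.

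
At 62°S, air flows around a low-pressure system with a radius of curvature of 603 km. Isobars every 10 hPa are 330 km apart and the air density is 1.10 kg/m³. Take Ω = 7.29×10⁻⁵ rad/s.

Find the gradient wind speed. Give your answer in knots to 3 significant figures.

34.0 knots

Coriolis parameter at 62°S:
f = 2Ω sin φ = 2 × 7.29×10⁻⁵ × sin 62° = 1.29×10⁻⁴ s⁻¹
Pressure gradient: |∂P/∂n| = 1000 Pa / 330000 m = 3.03×10⁻³ Pa/m
Geostrophic speed: V_g = |∂P/∂n|/(fρ) = 3.03×10⁻³/(1.29×10⁻⁴ × 1.10) = 21.4 m/s
Around a low, centrifugal force acts outward with Coriolis, so pressure-gradient force balances both:
(1/ρ)|∂P/∂n| = fV + V²/R  →  V² + fR·V − fR·V_g = 0
With fR = 1.29×10⁻⁴ × 603×10³ m = 77.6 m/s:
V = [−fR + √((fR)² + 4 fR V_g)]/2 = [−77.6 + √(77.6² + 4×77.6×21.4)]/2 = 17.5 m/s
Subgeostrophic (V < V_g = 21.4 m/s), as expected around a low.
Converting: 17.5 m/s × 1.944 = 34.0 knots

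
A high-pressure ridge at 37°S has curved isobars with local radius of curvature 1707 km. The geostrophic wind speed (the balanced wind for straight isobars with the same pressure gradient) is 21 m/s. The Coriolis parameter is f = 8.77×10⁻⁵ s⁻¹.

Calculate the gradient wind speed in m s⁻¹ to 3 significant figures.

Around a high, pressure-gradient force acts outward with centrifugal, so Coriolis balances both:
fV = (1/ρ)|∂P/∂n| + V²/R  →  V² − fR·V + fR·V_g = 0
With fR = 8.77×10⁻⁵ × 1707×10³ m = 150 m/s:
V = [fR − √((fR)² − 4 fR V_g)]/2 = [150 − √(150² − 4×150×21)]/2 = 25.3 m/s
Supergeostrophic (V > V_g = 21 m/s), as expected around a high.

25.3 m s⁻¹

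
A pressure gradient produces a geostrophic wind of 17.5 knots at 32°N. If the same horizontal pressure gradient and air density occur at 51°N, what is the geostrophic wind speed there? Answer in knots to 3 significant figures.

11.9 knots

With the same pressure gradient and density, V_g ∝ 1/f ∝ 1/sin φ.
V₂ = V₁ · sin φ₁ / sin φ₂ = 17.5 × sin 32° / sin 51°
V₂ = 17.5 × 0.5299/0.7771 = 11.9 knots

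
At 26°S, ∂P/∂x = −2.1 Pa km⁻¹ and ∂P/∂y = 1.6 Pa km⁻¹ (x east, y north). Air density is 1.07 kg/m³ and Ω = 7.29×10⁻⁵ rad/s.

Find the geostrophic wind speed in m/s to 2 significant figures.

Coriolis parameter at 26°S:
f = 2Ω sin φ = 2 × 7.29×10⁻⁵ × sin 26° = 6.39×10⁻⁵ s⁻¹
In the Southern Hemisphere f is negative: f = −6.39×10⁻⁵ s⁻¹.
Component geostrophic relations (x east, y north):
u_g = −(1/(fρ)) ∂P/∂y,  v_g = (1/(fρ)) ∂P/∂x
u_g = −(1.6×10⁻³)/(−6.39×10⁻⁵ × 1.07) = 23.4 m/s;  v_g = (−2.1×10⁻³)/(−6.39×10⁻⁵ × 1.07) = 30.7 m/s
|V_g| = √(u_g² + v_g²) = 38.6 m/s

39 m/s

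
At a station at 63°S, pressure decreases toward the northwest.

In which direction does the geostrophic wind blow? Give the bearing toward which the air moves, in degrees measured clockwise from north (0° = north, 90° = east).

The pressure-gradient force points toward the northwest (bearing 315°).
Geostrophic balance: in the Southern Hemisphere the Coriolis force deflects motion to the left, so the geostrophic wind blows 90° to the left of the pressure-gradient force (low pressure on the right).
Rotating 315° by 90° counterclockwise gives 225° — the wind blows toward the southwest.

225°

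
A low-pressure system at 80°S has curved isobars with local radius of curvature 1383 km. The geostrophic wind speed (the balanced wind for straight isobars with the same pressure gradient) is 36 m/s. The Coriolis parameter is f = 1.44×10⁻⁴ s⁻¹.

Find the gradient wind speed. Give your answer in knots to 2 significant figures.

61 knots

Around a low, centrifugal force acts outward with Coriolis, so pressure-gradient force balances both:
(1/ρ)|∂P/∂n| = fV + V²/R  →  V² + fR·V − fR·V_g = 0
With fR = 1.44×10⁻⁴ × 1383×10³ m = 199 m/s:
V = [−fR + √((fR)² + 4 fR V_g)]/2 = [−199 + √(199² + 4×199×36)]/2 = 31.1 m/s
Subgeostrophic (V < V_g = 36 m/s), as expected around a low.
Converting: 31.1 m/s × 1.944 = 61 knots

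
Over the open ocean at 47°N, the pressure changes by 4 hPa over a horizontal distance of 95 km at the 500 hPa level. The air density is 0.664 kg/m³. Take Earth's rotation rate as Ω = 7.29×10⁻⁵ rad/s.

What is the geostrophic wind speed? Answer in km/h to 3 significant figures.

Coriolis parameter at 47°N:
f = 2Ω sin φ = 2 × 7.29×10⁻⁵ × sin 47° = 1.07×10⁻⁴ s⁻¹
Pressure gradient: |∂P/∂n| = 400 Pa / 95000 m = 4.21×10⁻³ Pa/m
Geostrophic balance (pressure-gradient force = Coriolis force):
V_g = (1/(fρ)) |∂P/∂n| = 4.21×10⁻³ / (1.07×10⁻⁴ × 0.664) = 59.5 m/s
Converting: 59.5 m/s × 3.6 = 214 km/h

214 km/h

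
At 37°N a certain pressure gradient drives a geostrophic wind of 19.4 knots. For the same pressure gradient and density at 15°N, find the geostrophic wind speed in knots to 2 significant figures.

45 knots

With the same pressure gradient and density, V_g ∝ 1/f ∝ 1/sin φ.
V₂ = V₁ · sin φ₁ / sin φ₂ = 19.4 × sin 37° / sin 15°
V₂ = 19.4 × 0.6018/0.2588 = 45 knots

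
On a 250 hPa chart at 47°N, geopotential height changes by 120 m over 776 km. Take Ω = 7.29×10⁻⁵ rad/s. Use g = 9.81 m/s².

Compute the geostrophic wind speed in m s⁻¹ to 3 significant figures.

Coriolis parameter at 47°N:
f = 2Ω sin φ = 2 × 7.29×10⁻⁵ × sin 47° = 1.07×10⁻⁴ s⁻¹
Height gradient: |∂Z/∂n| = 120 m / 776000 m = 1.55×10⁻⁴
On a pressure surface, geostrophic balance gives V_g = (g/f)|∂Z/∂n|:
V_g = 9.81 × 1.55×10⁻⁴ / 1.07×10⁻⁴ = 14.2 m/s

14.2 m s⁻¹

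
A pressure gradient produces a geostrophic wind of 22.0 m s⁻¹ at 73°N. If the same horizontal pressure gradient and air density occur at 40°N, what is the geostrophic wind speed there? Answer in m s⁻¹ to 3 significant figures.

With the same pressure gradient and density, V_g ∝ 1/f ∝ 1/sin φ.
V₂ = V₁ · sin φ₁ / sin φ₂ = 22.0 × sin 73° / sin 40°
V₂ = 22.0 × 0.9563/0.6428 = 32.7 m s⁻¹

32.7 m s⁻¹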